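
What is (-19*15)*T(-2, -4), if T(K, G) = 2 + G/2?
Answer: 0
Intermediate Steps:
T(K, G) = 2 + G/2 (T(K, G) = 2 + G*(½) = 2 + G/2)
(-19*15)*T(-2, -4) = (-19*15)*(2 + (½)*(-4)) = -285*(2 - 2) = -285*0 = 0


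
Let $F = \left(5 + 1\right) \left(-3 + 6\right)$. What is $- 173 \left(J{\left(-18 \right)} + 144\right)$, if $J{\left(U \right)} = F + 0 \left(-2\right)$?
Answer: $-28026$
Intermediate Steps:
$F = 18$ ($F = 6 \cdot 3 = 18$)
$J{\left(U \right)} = 18$ ($J{\left(U \right)} = 18 + 0 \left(-2\right) = 18 + 0 = 18$)
$- 173 \left(J{\left(-18 \right)} + 144\right) = - 173 \left(18 + 144\right) = \left(-173\right) 162 = -28026$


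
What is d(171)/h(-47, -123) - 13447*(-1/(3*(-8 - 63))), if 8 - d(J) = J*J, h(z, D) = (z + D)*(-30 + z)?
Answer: -182247859/2788170 ≈ -65.365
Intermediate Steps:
h(z, D) = (-30 + z)*(D + z) (h(z, D) = (D + z)*(-30 + z) = (-30 + z)*(D + z))
d(J) = 8 - J² (d(J) = 8 - J*J = 8 - J²)
d(171)/h(-47, -123) - 13447*(-1/(3*(-8 - 63))) = (8 - 1*171²)/((-47)² - 30*(-123) - 30*(-47) - 123*(-47)) - 13447*(-1/(3*(-8 - 63))) = (8 - 1*29241)/(2209 + 3690 + 1410 + 5781) - 13447/((-3*(-71))) = (8 - 29241)/13090 - 13447/213 = -29233*1/13090 - 13447*1/213 = -29233/13090 - 13447/213 = -182247859/2788170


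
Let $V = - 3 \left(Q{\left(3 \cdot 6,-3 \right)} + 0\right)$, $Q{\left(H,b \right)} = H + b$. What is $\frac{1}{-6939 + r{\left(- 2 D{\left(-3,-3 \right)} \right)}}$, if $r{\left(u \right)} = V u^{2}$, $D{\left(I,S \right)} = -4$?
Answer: $- \frac{1}{9819} \approx -0.00010184$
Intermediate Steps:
$V = -45$ ($V = - 3 \left(\left(3 \cdot 6 - 3\right) + 0\right) = - 3 \left(\left(18 - 3\right) + 0\right) = - 3 \left(15 + 0\right) = \left(-3\right) 15 = -45$)
$r{\left(u \right)} = - 45 u^{2}$
$\frac{1}{-6939 + r{\left(- 2 D{\left(-3,-3 \right)} \right)}} = \frac{1}{-6939 - 45 \left(\left(-2\right) \left(-4\right)\right)^{2}} = \frac{1}{-6939 - 45 \cdot 8^{2}} = \frac{1}{-6939 - 2880} = \frac{1}{-9819} = - \frac{1}{9819}$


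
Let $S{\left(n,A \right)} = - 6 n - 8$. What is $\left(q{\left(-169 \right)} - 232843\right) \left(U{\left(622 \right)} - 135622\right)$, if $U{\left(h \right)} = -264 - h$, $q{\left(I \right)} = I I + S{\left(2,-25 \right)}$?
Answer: $27888857416$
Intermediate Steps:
$S{\left(n,A \right)} = -8 - 6 n$
$q{\left(I \right)} = -20 + I^{2}$ ($q{\left(I \right)} = I I - 20 = I^{2} - 20 = -20 + I^{2}$)
$\left(q{\left(-169 \right)} - 232843\right) \left(U{\left(622 \right)} - 135622\right) = \left(\left(-20 + \left(-169\right)^{2}\right) - 232843\right) \left(\left(-264 - 622\right) - 135622\right) = \left(\left(-20 + 28561\right) - 232843\right) \left(\left(-264 - 622\right) - 135622\right) = \left(28541 - 232843\right) \left(-886 - 135622\right) = \left(-204302\right) \left(-136508\right) = 27888857416$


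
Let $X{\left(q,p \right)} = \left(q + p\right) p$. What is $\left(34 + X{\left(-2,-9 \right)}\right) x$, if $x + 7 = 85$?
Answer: $10374$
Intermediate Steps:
$x = 78$ ($x = -7 + 85 = 78$)
$X{\left(q,p \right)} = p \left(p + q\right)$ ($X{\left(q,p \right)} = \left(p + q\right) p = p \left(p + q\right)$)
$\left(34 + X{\left(-2,-9 \right)}\right) x = \left(34 - 9 \left(-9 - 2\right)\right) 78 = \left(34 - -99\right) 78 = \left(34 + 99\right) 78 = 133 \cdot 78 = 10374$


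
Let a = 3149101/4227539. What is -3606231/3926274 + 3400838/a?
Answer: 18816239376606656179/4121411126558 ≈ 4.5655e+6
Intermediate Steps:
a = 3149101/4227539 (a = 3149101*(1/4227539) = 3149101/4227539 ≈ 0.74490)
-3606231/3926274 + 3400838/a = -3606231/3926274 + 3400838/(3149101/4227539) = -3606231*1/3926274 + 3400838*(4227539/3149101) = -1202077/1308758 + 14377175277682/3149101 = 18816239376606656179/4121411126558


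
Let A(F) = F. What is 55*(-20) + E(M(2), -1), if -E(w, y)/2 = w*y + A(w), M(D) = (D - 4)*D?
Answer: -1100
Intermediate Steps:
M(D) = D*(-4 + D) (M(D) = (-4 + D)*D = D*(-4 + D))
E(w, y) = -2*w - 2*w*y (E(w, y) = -2*(w*y + w) = -2*(w + w*y) = -2*w - 2*w*y)
55*(-20) + E(M(2), -1) = 55*(-20) + 2*(2*(-4 + 2))*(-1 - 1*(-1)) = -1100 + 2*(2*(-2))*(-1 + 1) = -1100 + 2*(-4)*0 = -1100 + 0 = -1100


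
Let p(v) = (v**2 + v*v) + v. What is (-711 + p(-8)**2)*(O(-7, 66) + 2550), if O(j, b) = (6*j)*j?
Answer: 38931516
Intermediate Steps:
O(j, b) = 6*j**2
p(v) = v + 2*v**2 (p(v) = (v**2 + v**2) + v = 2*v**2 + v = v + 2*v**2)
(-711 + p(-8)**2)*(O(-7, 66) + 2550) = (-711 + (-8*(1 + 2*(-8)))**2)*(6*(-7)**2 + 2550) = (-711 + (-8*(1 - 16))**2)*(6*49 + 2550) = (-711 + (-8*(-15))**2)*(294 + 2550) = (-711 + 120**2)*2844 = (-711 + 14400)*2844 = 13689*2844 = 38931516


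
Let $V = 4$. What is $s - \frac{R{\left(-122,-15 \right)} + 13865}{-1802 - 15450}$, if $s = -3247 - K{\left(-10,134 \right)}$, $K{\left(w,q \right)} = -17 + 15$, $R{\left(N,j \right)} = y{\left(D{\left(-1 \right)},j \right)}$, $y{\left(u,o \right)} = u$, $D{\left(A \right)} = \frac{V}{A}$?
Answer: $- \frac{55968879}{17252} \approx -3244.2$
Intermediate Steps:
$D{\left(A \right)} = \frac{4}{A}$
$R{\left(N,j \right)} = -4$ ($R{\left(N,j \right)} = \frac{4}{-1} = 4 \left(-1\right) = -4$)
$K{\left(w,q \right)} = -2$
$s = -3245$ ($s = -3247 - -2 = -3247 + 2 = -3245$)
$s - \frac{R{\left(-122,-15 \right)} + 13865}{-1802 - 15450} = -3245 - \frac{-4 + 13865}{-1802 - 15450} = -3245 - \frac{13861}{-17252} = -3245 - 13861 \left(- \frac{1}{17252}\right) = -3245 - - \frac{13861}{17252} = -3245 + \frac{13861}{17252} = - \frac{55968879}{17252}$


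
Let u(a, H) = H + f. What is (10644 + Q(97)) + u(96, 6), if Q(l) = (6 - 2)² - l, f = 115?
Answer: 10684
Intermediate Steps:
u(a, H) = 115 + H (u(a, H) = H + 115 = 115 + H)
Q(l) = 16 - l (Q(l) = 4² - l = 16 - l)
(10644 + Q(97)) + u(96, 6) = (10644 + (16 - 1*97)) + (115 + 6) = (10644 + (16 - 97)) + 121 = (10644 - 81) + 121 = 10563 + 121 = 10684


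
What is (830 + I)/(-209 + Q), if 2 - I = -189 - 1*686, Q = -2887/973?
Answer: -553637/68748 ≈ -8.0531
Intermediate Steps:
Q = -2887/973 (Q = -2887*1/973 = -2887/973 ≈ -2.9671)
I = 877 (I = 2 - (-189 - 1*686) = 2 - (-189 - 686) = 2 - 1*(-875) = 2 + 875 = 877)
(830 + I)/(-209 + Q) = (830 + 877)/(-209 - 2887/973) = 1707/(-206244/973) = 1707*(-973/206244) = -553637/68748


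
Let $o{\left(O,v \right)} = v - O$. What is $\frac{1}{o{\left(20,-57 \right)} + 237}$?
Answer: $\frac{1}{160} \approx 0.00625$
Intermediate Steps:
$\frac{1}{o{\left(20,-57 \right)} + 237} = \frac{1}{\left(-57 - 20\right) + 237} = \frac{1}{-77 + 237} = \frac{1}{160}$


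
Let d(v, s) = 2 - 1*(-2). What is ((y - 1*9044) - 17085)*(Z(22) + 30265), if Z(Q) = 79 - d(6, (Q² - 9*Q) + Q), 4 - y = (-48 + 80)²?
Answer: -823700660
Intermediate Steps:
y = -1020 (y = 4 - (-48 + 80)² = 4 - 1*32² = 4 - 1*1024 = 4 - 1024 = -1020)
d(v, s) = 4 (d(v, s) = 2 + 2 = 4)
Z(Q) = 75 (Z(Q) = 79 - 1*4 = 79 - 4 = 75)
((y - 1*9044) - 17085)*(Z(22) + 30265) = ((-1020 - 1*9044) - 17085)*(75 + 30265) = ((-1020 - 9044) - 17085)*30340 = (-10064 - 17085)*30340 = -27149*30340 = -823700660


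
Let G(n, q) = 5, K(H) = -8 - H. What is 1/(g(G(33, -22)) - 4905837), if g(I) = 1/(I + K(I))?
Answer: -8/39246697 ≈ -2.0384e-7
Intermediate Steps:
g(I) = -⅛ (g(I) = 1/(I + (-8 - I)) = 1/(-8) = -⅛)
1/(g(G(33, -22)) - 4905837) = 1/(-⅛ - 4905837) = 1/(-39246697/8) = -8/39246697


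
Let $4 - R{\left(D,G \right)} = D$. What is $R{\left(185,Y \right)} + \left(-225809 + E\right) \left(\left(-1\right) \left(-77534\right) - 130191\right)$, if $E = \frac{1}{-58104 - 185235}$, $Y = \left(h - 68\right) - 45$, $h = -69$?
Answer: $\frac{2893403966577205}{243339} \approx 1.189 \cdot 10^{10}$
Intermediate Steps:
$Y = -182$ ($Y = \left(-69 - 68\right) - 45 = -137 - 45 = -182$)
$E = - \frac{1}{243339}$ ($E = \frac{1}{-243339} = - \frac{1}{243339} \approx -4.1095 \cdot 10^{-6}$)
$R{\left(D,G \right)} = 4 - D$
$R{\left(185,Y \right)} + \left(-225809 + E\right) \left(\left(-1\right) \left(-77534\right) - 130191\right) = \left(4 - 185\right) + \left(-225809 - \frac{1}{243339}\right) \left(\left(-1\right) \left(-77534\right) - 130191\right) = \left(4 - 185\right) - \frac{54948136252 \left(77534 - 130191\right)}{243339} = -181 - - \frac{2893404010621564}{243339} = -181 + \frac{2893404010621564}{243339} = \frac{2893403966577205}{243339}$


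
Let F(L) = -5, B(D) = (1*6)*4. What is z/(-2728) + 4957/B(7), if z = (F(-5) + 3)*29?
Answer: 1690511/8184 ≈ 206.56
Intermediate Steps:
B(D) = 24 (B(D) = 6*4 = 24)
z = -58 (z = (-5 + 3)*29 = -2*29 = -58)
z/(-2728) + 4957/B(7) = -58/(-2728) + 4957/24 = -58*(-1/2728) + 4957*(1/24) = 29/1364 + 4957/24 = 1690511/8184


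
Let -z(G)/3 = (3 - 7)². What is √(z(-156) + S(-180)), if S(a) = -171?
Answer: I*√219 ≈ 14.799*I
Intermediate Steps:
z(G) = -48 (z(G) = -3*(3 - 7)² = -3*(-4)² = -3*16 = -48)
√(z(-156) + S(-180)) = √(-48 - 171) = √(-219) = I*√219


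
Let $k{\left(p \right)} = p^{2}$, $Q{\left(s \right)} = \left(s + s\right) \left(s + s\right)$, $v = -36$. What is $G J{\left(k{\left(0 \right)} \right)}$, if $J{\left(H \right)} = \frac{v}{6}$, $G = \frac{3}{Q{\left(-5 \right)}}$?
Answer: $- \frac{9}{50} \approx -0.18$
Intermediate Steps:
$Q{\left(s \right)} = 4 s^{2}$ ($Q{\left(s \right)} = 2 s 2 s = 4 s^{2}$)
$G = \frac{3}{100}$ ($G = \frac{3}{4 \left(-5\right)^{2}} = \frac{3}{4 \cdot 25} = \frac{3}{100} \approx 0.03$)
$J{\left(H \right)} = -6$ ($J{\left(H \right)} = - \frac{36}{6} = \left(-36\right) \frac{1}{6} = -6$)
$G J{\left(k{\left(0 \right)} \right)} = \frac{3}{100} \left(-6\right) = - \frac{9}{50}$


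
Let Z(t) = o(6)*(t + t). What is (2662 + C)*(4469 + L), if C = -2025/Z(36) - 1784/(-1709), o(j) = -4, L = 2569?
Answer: 513848141811/27344 ≈ 1.8792e+7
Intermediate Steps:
Z(t) = -8*t (Z(t) = -4*(t + t) = -8*t)
C = 441613/54688 (C = -2025/((-8*36)) - 1784/(-1709) = -2025/(-288) - 1784*(-1/1709) = -2025*(-1/288) + 1784/1709 = 225/32 + 1784/1709 = 441613/54688 ≈ 8.0751)
(2662 + C)*(4469 + L) = (2662 + 441613/54688)*(4469 + 2569) = (146021069/54688)*7038 = 513848141811/27344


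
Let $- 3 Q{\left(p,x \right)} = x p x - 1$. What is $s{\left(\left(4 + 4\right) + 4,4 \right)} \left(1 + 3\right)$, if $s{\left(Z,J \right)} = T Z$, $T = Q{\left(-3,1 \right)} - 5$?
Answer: $-176$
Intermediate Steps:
$Q{\left(p,x \right)} = \frac{1}{3} - \frac{p x^{2}}{3}$ ($Q{\left(p,x \right)} = - \frac{x p x - 1}{3} = - \frac{p x x - 1}{3} = - \frac{p x^{2} - 1}{3} = - \frac{-1 + p x^{2}}{3} = \frac{1}{3} - \frac{p x^{2}}{3}$)
$T = - \frac{11}{3}$ ($T = \left(\frac{1}{3} - - 1^{2}\right) - 5 = \left(\frac{1}{3} - \left(-1\right) 1\right) - 5 = \left(\frac{1}{3} + 1\right) - 5 = \frac{4}{3} - 5 = - \frac{11}{3} \approx -3.6667$)
$s{\left(Z,J \right)} = - \frac{11 Z}{3}$
$s{\left(\left(4 + 4\right) + 4,4 \right)} \left(1 + 3\right) = - \frac{11 \left(\left(4 + 4\right) + 4\right)}{3} \left(1 + 3\right) = - \frac{11 \left(8 + 4\right)}{3} \cdot 4 = \left(- \frac{11}{3}\right) 12 \cdot 4 = \left(-44\right) 4 = -176$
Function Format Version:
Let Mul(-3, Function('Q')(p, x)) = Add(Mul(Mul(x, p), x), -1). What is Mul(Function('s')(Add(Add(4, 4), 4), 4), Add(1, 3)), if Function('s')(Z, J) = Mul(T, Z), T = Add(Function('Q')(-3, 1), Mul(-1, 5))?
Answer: -176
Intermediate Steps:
Function('Q')(p, x) = Add(Rational(1, 3), Mul(Rational(-1, 3), p, Pow(x, 2))) (Function('Q')(p, x) = Mul(Rational(-1, 3), Add(Mul(Mul(x, p), x), -1)) = Mul(Rational(-1, 3), Add(Mul(Mul(p, x), x), -1)) = Mul(Rational(-1, 3), Add(Mul(p, Pow(x, 2)), -1)) = Mul(Rational(-1, 3), Add(-1, Mul(p, Pow(x, 2)))) = Add(Rational(1, 3), Mul(Rational(-1, 3), p, Pow(x, 2))))
T = Rational(-11, 3) (T = Add(Add(Rational(1, 3), Mul(Rational(-1, 3), -3, Pow(1, 2))), Mul(-1, 5)) = Add(Add(Rational(1, 3), Mul(Rational(-1, 3), -3, 1)), -5) = Add(Add(Rational(1, 3), 1), -5) = Add(Rational(4, 3), -5) = Rational(-11, 3) ≈ -3.6667)
Function('s')(Z, J) = Mul(Rational(-11, 3), Z)
Mul(Function('s')(Add(Add(4, 4), 4), 4), Add(1, 3)) = Mul(Mul(Rational(-11, 3), Add(Add(4, 4), 4)), Add(1, 3)) = Mul(Mul(Rational(-11, 3), Add(8, 4)), 4) = Mul(Mul(Rational(-11, 3), 12), 4) = Mul(-44, 4) = -176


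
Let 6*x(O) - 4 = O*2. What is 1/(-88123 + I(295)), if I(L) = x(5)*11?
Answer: -3/264292 ≈ -1.1351e-5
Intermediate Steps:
x(O) = ⅔ + O/3 (x(O) = ⅔ + (O*2)/6 = ⅔ + (2*O)/6 = ⅔ + O/3)
I(L) = 77/3 (I(L) = (⅔ + (⅓)*5)*11 = (⅔ + 5/3)*11 = (7/3)*11 = 77/3)
1/(-88123 + I(295)) = 1/(-88123 + 77/3) = 1/(-264292/3) = -3/264292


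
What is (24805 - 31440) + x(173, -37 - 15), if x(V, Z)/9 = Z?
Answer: -7103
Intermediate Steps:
x(V, Z) = 9*Z
(24805 - 31440) + x(173, -37 - 15) = (24805 - 31440) + 9*(-37 - 15) = -6635 + 9*(-52) = -6635 - 468 = -7103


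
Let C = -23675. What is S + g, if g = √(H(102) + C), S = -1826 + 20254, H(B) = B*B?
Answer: 18428 + I*√13271 ≈ 18428.0 + 115.2*I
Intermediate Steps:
H(B) = B²
S = 18428
g = I*√13271 (g = √(102² - 23675) = √(10404 - 23675) = √(-13271) = I*√13271 ≈ 115.2*I)
S + g = 18428 + I*√13271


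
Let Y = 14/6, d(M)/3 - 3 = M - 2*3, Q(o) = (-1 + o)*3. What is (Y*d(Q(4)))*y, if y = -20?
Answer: -840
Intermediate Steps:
Q(o) = -3 + 3*o
d(M) = -9 + 3*M (d(M) = 9 + 3*(M - 2*3) = 9 + 3*(M - 6) = 9 + 3*(-6 + M) = 9 + (-18 + 3*M) = -9 + 3*M)
Y = 7/3 (Y = 14*(⅙) = 7/3 ≈ 2.3333)
(Y*d(Q(4)))*y = (7*(-9 + 3*(-3 + 3*4))/3)*(-20) = (7*(-9 + 3*(-3 + 12))/3)*(-20) = (7*(-9 + 3*9)/3)*(-20) = (7*(-9 + 27)/3)*(-20) = ((7/3)*18)*(-20) = 42*(-20) = -840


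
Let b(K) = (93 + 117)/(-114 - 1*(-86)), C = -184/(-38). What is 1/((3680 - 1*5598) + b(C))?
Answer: -2/3851 ≈ -0.00051935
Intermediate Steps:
C = 92/19 (C = -184*(-1/38) = 92/19 ≈ 4.8421)
b(K) = -15/2 (b(K) = 210/(-114 + 86) = 210/(-28) = 210*(-1/28) = -15/2)
1/((3680 - 1*5598) + b(C)) = 1/((3680 - 1*5598) - 15/2) = 1/((3680 - 5598) - 15/2) = 1/(-1918 - 15/2) = 1/(-3851/2) = -2/3851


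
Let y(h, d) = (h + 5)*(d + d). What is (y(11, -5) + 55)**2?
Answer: 11025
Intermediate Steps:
y(h, d) = 2*d*(5 + h) (y(h, d) = (5 + h)*(2*d) = 2*d*(5 + h))
(y(11, -5) + 55)**2 = (2*(-5)*(5 + 11) + 55)**2 = (2*(-5)*16 + 55)**2 = (-160 + 55)**2 = (-105)**2 = 11025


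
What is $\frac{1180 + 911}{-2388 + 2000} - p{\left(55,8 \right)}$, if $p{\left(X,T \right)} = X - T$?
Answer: $- \frac{20327}{388} \approx -52.389$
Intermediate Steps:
$\frac{1180 + 911}{-2388 + 2000} - p{\left(55,8 \right)} = \frac{1180 + 911}{-2388 + 2000} - \left(55 - 8\right) = \frac{2091}{-388} - \left(55 - 8\right) = 2091 \left(- \frac{1}{388}\right) - 47 = - \frac{2091}{388} - 47 = - \frac{20327}{388}$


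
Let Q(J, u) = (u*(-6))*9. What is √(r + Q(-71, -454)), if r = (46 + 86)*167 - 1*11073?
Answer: 3*√3943 ≈ 188.38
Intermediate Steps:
Q(J, u) = -54*u (Q(J, u) = -6*u*9 = -54*u)
r = 10971 (r = 132*167 - 11073 = 22044 - 11073 = 10971)
√(r + Q(-71, -454)) = √(10971 - 54*(-454)) = √(10971 + 24516) = √35487 = 3*√3943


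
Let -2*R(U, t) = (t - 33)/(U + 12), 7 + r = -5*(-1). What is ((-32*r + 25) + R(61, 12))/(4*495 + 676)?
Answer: 13015/387776 ≈ 0.033563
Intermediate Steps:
r = -2 (r = -7 - 5*(-1) = -7 + 5 = -2)
R(U, t) = -(-33 + t)/(2*(12 + U)) (R(U, t) = -(t - 33)/(2*(U + 12)) = -(-33 + t)/(2*(12 + U)))
((-32*r + 25) + R(61, 12))/(4*495 + 676) = ((-32*(-2) + 25) + (33 - 1*12)/(2*(12 + 61)))/(4*495 + 676) = ((64 + 25) + (1/2)*(33 - 12)/73)/(1980 + 676) = (89 + (1/2)*(1/73)*21)/2656 = (89 + 21/146)*(1/2656) = (13015/146)*(1/2656) = 13015/387776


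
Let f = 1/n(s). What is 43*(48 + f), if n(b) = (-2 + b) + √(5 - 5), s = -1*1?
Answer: 6149/3 ≈ 2049.7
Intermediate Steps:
s = -1
n(b) = -2 + b (n(b) = (-2 + b) + √0 = (-2 + b) + 0 = -2 + b)
f = -⅓ (f = 1/(-2 - 1) = 1/(-3) = -⅓ ≈ -0.33333)
43*(48 + f) = 43*(48 - ⅓) = 43*(143/3) = 6149/3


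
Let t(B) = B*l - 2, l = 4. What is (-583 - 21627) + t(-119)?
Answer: -22688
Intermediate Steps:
t(B) = -2 + 4*B (t(B) = B*4 - 2 = 4*B - 2 = -2 + 4*B)
(-583 - 21627) + t(-119) = (-583 - 21627) + (-2 + 4*(-119)) = -22210 + (-2 - 476) = -22210 - 478 = -22688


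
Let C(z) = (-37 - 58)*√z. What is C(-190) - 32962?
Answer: -32962 - 95*I*√190 ≈ -32962.0 - 1309.5*I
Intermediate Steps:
C(z) = -95*√z
C(-190) - 32962 = -95*I*√190 - 32962 = -32962 - 95*I*√190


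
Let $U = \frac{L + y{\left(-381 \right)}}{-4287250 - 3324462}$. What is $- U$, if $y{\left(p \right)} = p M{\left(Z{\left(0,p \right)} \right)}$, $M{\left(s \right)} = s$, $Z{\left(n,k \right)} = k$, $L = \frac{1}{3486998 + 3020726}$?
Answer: $\frac{944667723565}{49534920863488} \approx 0.019071$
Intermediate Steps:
$L = \frac{1}{6507724} \approx 1.5366 \cdot 10^{-7}$
$y{\left(p \right)} = p^{2}$ ($y{\left(p \right)} = p p = p^{2}$)
$U = - \frac{944667723565}{49534920863488}$ ($U = \frac{\frac{1}{6507724} + \left(-381\right)^{2}}{-4287250 - 3324462} = \frac{\frac{1}{6507724} + 145161}{-7611712} = \frac{944667723565}{6507724} \left(- \frac{1}{7611712}\right) = - \frac{944667723565}{49534920863488} \approx -0.019071$)
$- U = \left(-1\right) \left(- \frac{944667723565}{49534920863488}\right) = \frac{944667723565}{49534920863488}$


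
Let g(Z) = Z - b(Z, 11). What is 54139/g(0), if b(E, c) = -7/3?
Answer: 162417/7 ≈ 23202.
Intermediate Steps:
b(E, c) = -7/3 (b(E, c) = -7*1/3 = -7/3)
g(Z) = 7/3 + Z (g(Z) = Z - 1*(-7/3) = Z + 7/3 = 7/3 + Z)
54139/g(0) = 54139/(7/3 + 0) = 54139/(7/3) = 54139*(3/7) = 162417/7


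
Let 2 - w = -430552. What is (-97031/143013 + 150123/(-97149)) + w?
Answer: 153382082426920/356245383 ≈ 4.3055e+5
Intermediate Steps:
w = 430554 (w = 2 - 1*(-430552) = 2 + 430552 = 430554)
(-97031/143013 + 150123/(-97149)) + w = (-97031/143013 + 150123/(-97149)) + 430554 = (-97031*1/143013 + 150123*(-1/97149)) + 430554 = (-97031/143013 - 50041/32383) + 430554 = -792205262/356245383 + 430554 = 153382082426920/356245383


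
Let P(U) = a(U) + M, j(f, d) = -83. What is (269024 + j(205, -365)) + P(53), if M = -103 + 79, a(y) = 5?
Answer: 268922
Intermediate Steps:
M = -24
P(U) = -19 (P(U) = 5 - 24 = -19)
(269024 + j(205, -365)) + P(53) = (269024 - 83) - 19 = 268941 - 19 = 268922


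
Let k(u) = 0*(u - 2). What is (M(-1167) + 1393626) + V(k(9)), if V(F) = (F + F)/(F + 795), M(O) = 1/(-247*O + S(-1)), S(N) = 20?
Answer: 401739173395/288269 ≈ 1.3936e+6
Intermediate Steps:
M(O) = 1/(20 - 247*O) (M(O) = 1/(-247*O + 20) = 1/(20 - 247*O))
k(u) = 0 (k(u) = 0*(-2 + u) = 0)
V(F) = 2*F/(795 + F) (V(F) = (2*F)/(795 + F) = 2*F/(795 + F))
(M(-1167) + 1393626) + V(k(9)) = (-1/(-20 + 247*(-1167)) + 1393626) + 2*0/(795 + 0) = (-1/(-20 - 288249) + 1393626) + 2*0/795 = (-1/(-288269) + 1393626) + 2*0*(1/795) = (-1*(-1/288269) + 1393626) + 0 = (1/288269 + 1393626) + 0 = 401739173395/288269 + 0 = 401739173395/288269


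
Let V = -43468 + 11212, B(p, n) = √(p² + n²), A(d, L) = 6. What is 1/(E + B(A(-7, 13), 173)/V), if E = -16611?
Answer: -17282907242496/287086372205071091 + 32256*√29965/287086372205071091 ≈ -6.0201e-5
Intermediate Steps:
B(p, n) = √(n² + p²)
V = -32256
1/(E + B(A(-7, 13), 173)/V) = 1/(-16611 + √(173² + 6²)/(-32256)) = 1/(-16611 + √(29929 + 36)*(-1/32256)) = 1/(-16611 + √29965*(-1/32256)) = 1/(-16611 - √29965/32256)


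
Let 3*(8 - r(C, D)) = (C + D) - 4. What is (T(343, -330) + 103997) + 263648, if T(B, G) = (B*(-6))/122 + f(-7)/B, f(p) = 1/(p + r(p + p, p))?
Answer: 215372735047/585844 ≈ 3.6763e+5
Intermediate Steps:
r(C, D) = 28/3 - C/3 - D/3 (r(C, D) = 8 - ((C + D) - 4)/3 = 8 - (-4 + C + D)/3 = 8 + (4/3 - C/3 - D/3) = 28/3 - C/3 - D/3)
f(p) = 3/28 (f(p) = 1/(p + (28/3 - (p + p)/3 - p/3)) = 1/(p + (28/3 - 2*p/3 - p/3)) = 1/(p + (28/3 - p)) = 1/(28/3) = 3/28)
T(B, G) = -3*B/61 + 3/(28*B) (T(B, G) = (B*(-6))/122 + 3/(28*B) = -6*B*(1/122) + 3/(28*B) = -3*B/61 + 3/(28*B))
(T(343, -330) + 103997) + 263648 = ((3/1708)*(61 - 28*343**2)/343 + 103997) + 263648 = ((3/1708)*(1/343)*(61 - 28*117649) + 103997) + 263648 = ((3/1708)*(1/343)*(61 - 3294172) + 103997) + 263648 = ((3/1708)*(1/343)*(-3294111) + 103997) + 263648 = (-9882333/585844 + 103997) + 263648 = 60916136135/585844 + 263648 = 215372735047/585844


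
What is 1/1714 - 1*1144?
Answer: -1960815/1714 ≈ -1144.0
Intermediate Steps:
1/1714 - 1*1144 = 1/1714 - 1144 = -1960815/1714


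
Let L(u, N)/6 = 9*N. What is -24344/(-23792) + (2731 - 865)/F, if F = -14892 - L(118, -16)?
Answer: 1547405/1738303 ≈ 0.89018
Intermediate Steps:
L(u, N) = 54*N (L(u, N) = 6*(9*N) = 54*N)
F = -14028 (F = -14892 - 54*(-16) = -14892 - 1*(-864) = -14892 + 864 = -14028)
-24344/(-23792) + (2731 - 865)/F = -24344/(-23792) + (2731 - 865)/(-14028) = -24344*(-1/23792) + 1866*(-1/14028) = 3043/2974 - 311/2338 = 1547405/1738303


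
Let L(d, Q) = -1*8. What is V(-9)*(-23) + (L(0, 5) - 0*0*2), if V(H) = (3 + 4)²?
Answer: -1135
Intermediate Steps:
L(d, Q) = -8
V(H) = 49 (V(H) = 7² = 49)
V(-9)*(-23) + (L(0, 5) - 0*0*2) = 49*(-23) + (-8 - 0*0*2) = -1127 + (-8 - 0*2) = -1127 + (-8 - 1*0) = -1127 + (-8 + 0) = -1127 - 8 = -1135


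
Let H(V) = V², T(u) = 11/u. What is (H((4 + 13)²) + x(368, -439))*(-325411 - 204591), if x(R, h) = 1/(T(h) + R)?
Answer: -7150822123132600/161541 ≈ -4.4266e+10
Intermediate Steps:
x(R, h) = 1/(R + 11/h) (x(R, h) = 1/(11/h + R) = 1/(R + 11/h))
(H((4 + 13)²) + x(368, -439))*(-325411 - 204591) = (((4 + 13)²)² - 439/(11 + 368*(-439)))*(-325411 - 204591) = ((17²)² - 439/(11 - 161552))*(-530002) = (289² - 439/(-161541))*(-530002) = (83521 - 439*(-1/161541))*(-530002) = (83521 + 439/161541)*(-530002) = (13492066300/161541)*(-530002) = -7150822123132600/161541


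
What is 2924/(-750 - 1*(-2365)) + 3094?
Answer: 294102/95 ≈ 3095.8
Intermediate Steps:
2924/(-750 - 1*(-2365)) + 3094 = 2924/(-750 + 2365) + 3094 = 2924/1615 + 3094 = 2924*(1/1615) + 3094 = 172/95 + 3094 = 294102/95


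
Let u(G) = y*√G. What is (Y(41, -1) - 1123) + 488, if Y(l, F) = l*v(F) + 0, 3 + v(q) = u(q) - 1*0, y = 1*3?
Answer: -758 + 123*I ≈ -758.0 + 123.0*I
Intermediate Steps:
y = 3
u(G) = 3*√G
v(q) = -3 + 3*√q (v(q) = -3 + (3*√q - 1*0) = -3 + (3*√q + 0) = -3 + 3*√q)
Y(l, F) = l*(-3 + 3*√F) (Y(l, F) = l*(-3 + 3*√F) + 0 = l*(-3 + 3*√F))
(Y(41, -1) - 1123) + 488 = (3*41*(-1 + √(-1)) - 1123) + 488 = (3*41*(-1 + I) - 1123) + 488 = ((-123 + 123*I) - 1123) + 488 = (-1246 + 123*I) + 488 = -758 + 123*I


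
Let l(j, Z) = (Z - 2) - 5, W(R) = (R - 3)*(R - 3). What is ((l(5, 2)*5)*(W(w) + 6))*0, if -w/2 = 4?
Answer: 0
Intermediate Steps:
w = -8 (w = -2*4 = -8)
W(R) = (-3 + R)² (W(R) = (-3 + R)*(-3 + R) = (-3 + R)²)
l(j, Z) = -7 + Z (l(j, Z) = (-2 + Z) - 5 = -7 + Z)
((l(5, 2)*5)*(W(w) + 6))*0 = (((-7 + 2)*5)*((-3 - 8)² + 6))*0 = ((-5*5)*((-11)² + 6))*0 = -25*(121 + 6)*0 = -25*127*0 = -3175*0 = 0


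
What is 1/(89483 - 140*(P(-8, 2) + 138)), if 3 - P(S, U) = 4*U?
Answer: 1/70863 ≈ 1.4112e-5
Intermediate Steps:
P(S, U) = 3 - 4*U
1/(89483 - 140*(P(-8, 2) + 138)) = 1/(89483 - 140*((3 - 4*2) + 138)) = 1/(89483 - 140*((3 - 8) + 138)) = 1/(89483 - 140*(-5 + 138)) = 1/(89483 - 140*133) = 1/(89483 - 18620) = 1/70863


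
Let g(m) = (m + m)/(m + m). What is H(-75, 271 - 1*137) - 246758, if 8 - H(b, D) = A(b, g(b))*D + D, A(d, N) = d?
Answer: -236834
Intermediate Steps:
g(m) = 1 (g(m) = (2*m)/((2*m)) = (2*m)*(1/(2*m)) = 1)
H(b, D) = 8 - D - D*b (H(b, D) = 8 - (b*D + D) = 8 - (D*b + D) = 8 - (D + D*b) = 8 + (-D - D*b) = 8 - D - D*b)
H(-75, 271 - 1*137) - 246758 = (8 - (271 - 1*137) - 1*(271 - 1*137)*(-75)) - 246758 = (8 - (271 - 137) - 1*(271 - 137)*(-75)) - 246758 = (8 - 1*134 - 1*134*(-75)) - 246758 = (8 - 134 + 10050) - 246758 = 9924 - 246758 = -236834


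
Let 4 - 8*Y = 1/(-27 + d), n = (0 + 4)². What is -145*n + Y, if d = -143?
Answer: -3154519/1360 ≈ -2319.5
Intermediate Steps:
n = 16 (n = 4² = 16)
Y = 681/1360 (Y = ½ - 1/(8*(-27 - 143)) = ½ - ⅛/(-170) = ½ - ⅛*(-1/170) = ½ + 1/1360 = 681/1360 ≈ 0.50074)
-145*n + Y = -145*16 + 681/1360 = -2320 + 681/1360 = -3154519/1360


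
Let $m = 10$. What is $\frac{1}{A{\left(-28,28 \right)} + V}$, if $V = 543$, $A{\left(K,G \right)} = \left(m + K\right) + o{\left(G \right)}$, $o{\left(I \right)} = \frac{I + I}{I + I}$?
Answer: $\frac{1}{526} \approx 0.0019011$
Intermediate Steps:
$o{\left(I \right)} = 1$ ($o{\left(I \right)} = \frac{2 I}{2 I} = 2 I \frac{1}{2 I} = 1$)
$A{\left(K,G \right)} = 11 + K$ ($A{\left(K,G \right)} = \left(10 + K\right) + 1 = 11 + K$)
$\frac{1}{A{\left(-28,28 \right)} + V} = \frac{1}{\left(11 - 28\right) + 543} = \frac{1}{-17 + 543} = \frac{1}{526}$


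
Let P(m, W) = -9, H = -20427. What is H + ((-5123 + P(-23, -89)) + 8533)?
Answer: -17026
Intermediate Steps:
H + ((-5123 + P(-23, -89)) + 8533) = -20427 + ((-5123 - 9) + 8533) = -20427 + (-5132 + 8533) = -20427 + 3401 = -17026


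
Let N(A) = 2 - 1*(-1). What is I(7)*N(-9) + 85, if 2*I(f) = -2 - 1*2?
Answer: 79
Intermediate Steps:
N(A) = 3 (N(A) = 2 + 1 = 3)
I(f) = -2 (I(f) = (-2 - 1*2)/2 = (-2 - 2)/2 = (½)*(-4) = -2)
I(7)*N(-9) + 85 = -2*3 + 85 = -6 + 85 = 79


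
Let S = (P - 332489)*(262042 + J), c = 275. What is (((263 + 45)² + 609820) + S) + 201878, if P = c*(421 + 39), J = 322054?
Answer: -120316444382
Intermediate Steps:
P = 126500 (P = 275*(421 + 39) = 275*460 = 126500)
S = -120317350944 (S = (126500 - 332489)*(262042 + 322054) = -205989*584096 = -120317350944)
(((263 + 45)² + 609820) + S) + 201878 = (((263 + 45)² + 609820) - 120317350944) + 201878 = ((308² + 609820) - 120317350944) + 201878 = ((94864 + 609820) - 120317350944) + 201878 = (704684 - 120317350944) + 201878 = -120316646260 + 201878 = -120316444382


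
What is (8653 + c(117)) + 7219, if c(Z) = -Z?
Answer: 15755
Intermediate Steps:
(8653 + c(117)) + 7219 = (8653 - 1*117) + 7219 = (8653 - 117) + 7219 = 8536 + 7219 = 15755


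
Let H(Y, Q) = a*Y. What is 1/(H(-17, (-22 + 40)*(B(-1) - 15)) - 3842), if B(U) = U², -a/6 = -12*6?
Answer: -1/11186 ≈ -8.9397e-5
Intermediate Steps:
a = 432 (a = -(-72)*6 = -6*(-72) = 432)
H(Y, Q) = 432*Y
1/(H(-17, (-22 + 40)*(B(-1) - 15)) - 3842) = 1/(432*(-17) - 3842) = 1/(-7344 - 3842) = 1/(-11186) = -1/11186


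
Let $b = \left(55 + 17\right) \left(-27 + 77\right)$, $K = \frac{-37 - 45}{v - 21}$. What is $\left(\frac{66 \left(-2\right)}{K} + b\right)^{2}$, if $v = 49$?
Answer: $\frac{22334704704}{1681} \approx 1.3287 \cdot 10^{7}$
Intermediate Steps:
$K = - \frac{41}{14}$ ($K = \frac{-37 - 45}{49 - 21} = - \frac{82}{28} = \left(-82\right) \frac{1}{28} = - \frac{41}{14} \approx -2.9286$)
$b = 3600$ ($b = 72 \cdot 50 = 3600$)
$\left(\frac{66 \left(-2\right)}{K} + b\right)^{2} = \left(\frac{66 \left(-2\right)}{- \frac{41}{14}} + 3600\right)^{2} = \left(\left(-132\right) \left(- \frac{14}{41}\right) + 3600\right)^{2} = \left(\frac{1848}{41} + 3600\right)^{2} = \left(\frac{149448}{41}\right)^{2} = \frac{22334704704}{1681}$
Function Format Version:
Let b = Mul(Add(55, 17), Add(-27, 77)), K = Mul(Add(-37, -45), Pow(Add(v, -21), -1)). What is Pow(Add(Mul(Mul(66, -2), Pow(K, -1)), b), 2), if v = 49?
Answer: Rational(22334704704, 1681) ≈ 1.3287e+7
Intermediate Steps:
K = Rational(-41, 14) (K = Mul(Add(-37, -45), Pow(Add(49, -21), -1)) = Mul(-82, Pow(28, -1)) = Mul(-82, Rational(1, 28)) = Rational(-41, 14) ≈ -2.9286)
b = 3600 (b = Mul(72, 50) = 3600)
Pow(Add(Mul(Mul(66, -2), Pow(K, -1)), b), 2) = Pow(Add(Mul(Mul(66, -2), Pow(Rational(-41, 14), -1)), 3600), 2) = Pow(Add(Mul(-132, Rational(-14, 41)), 3600), 2) = Pow(Add(Rational(1848, 41), 3600), 2) = Pow(Rational(149448, 41), 2) = Rational(22334704704, 1681)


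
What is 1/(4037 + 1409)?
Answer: 1/5446 ≈ 0.00018362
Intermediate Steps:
1/(4037 + 1409) = 1/5446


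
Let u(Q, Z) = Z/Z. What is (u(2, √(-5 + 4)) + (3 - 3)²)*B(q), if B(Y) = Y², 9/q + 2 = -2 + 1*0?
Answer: 81/16 ≈ 5.0625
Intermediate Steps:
u(Q, Z) = 1
q = -9/4 (q = 9/(-2 + (-2 + 1*0)) = 9/(-2 + (-2 + 0)) = 9/(-2 - 2) = 9/(-4) = 9*(-¼) = -9/4 ≈ -2.2500)
(u(2, √(-5 + 4)) + (3 - 3)²)*B(q) = (1 + (3 - 3)²)*(-9/4)² = (1 + 0²)*(81/16) = (1 + 0)*(81/16) = 1*(81/16) = 81/16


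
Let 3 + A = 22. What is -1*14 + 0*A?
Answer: -14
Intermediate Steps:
A = 19 (A = -3 + 22 = 19)
-1*14 + 0*A = -1*14 + 0*19 = -14 + 0 = -14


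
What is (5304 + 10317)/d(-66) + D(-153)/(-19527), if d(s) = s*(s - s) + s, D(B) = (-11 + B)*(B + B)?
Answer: -34260379/143198 ≈ -239.25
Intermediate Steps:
D(B) = 2*B*(-11 + B) (D(B) = (-11 + B)*(2*B) = 2*B*(-11 + B))
d(s) = s (d(s) = s*0 + s = 0 + s = s)
(5304 + 10317)/d(-66) + D(-153)/(-19527) = (5304 + 10317)/(-66) + (2*(-153)*(-11 - 153))/(-19527) = 15621*(-1/66) + (2*(-153)*(-164))*(-1/19527) = -5207/22 + 50184*(-1/19527) = -5207/22 - 16728/6509 = -34260379/143198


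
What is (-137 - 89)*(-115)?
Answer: 25990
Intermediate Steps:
(-137 - 89)*(-115) = -226*(-115) = 25990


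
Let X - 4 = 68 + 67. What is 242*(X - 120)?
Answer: 4598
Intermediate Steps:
X = 139 (X = 4 + (68 + 67) = 4 + 135 = 139)
242*(X - 120) = 242*(139 - 120) = 242*19 = 4598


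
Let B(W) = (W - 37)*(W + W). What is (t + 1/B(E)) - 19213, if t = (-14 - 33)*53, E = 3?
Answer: -4427617/204 ≈ -21704.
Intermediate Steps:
B(W) = 2*W*(-37 + W) (B(W) = (-37 + W)*(2*W) = 2*W*(-37 + W))
t = -2491 (t = -47*53 = -2491)
(t + 1/B(E)) - 19213 = (-2491 + 1/(2*3*(-37 + 3))) - 19213 = (-2491 + 1/(2*3*(-34))) - 19213 = (-2491 + 1/(-204)) - 19213 = (-2491 - 1/204) - 19213 = -508165/204 - 19213 = -4427617/204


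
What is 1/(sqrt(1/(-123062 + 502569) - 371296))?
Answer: -I*sqrt(53476115457461997)/140909431071 ≈ -0.0016411*I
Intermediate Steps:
1/(sqrt(1/(-123062 + 502569) - 371296)) = 1/(sqrt(1/379507 - 371296)) = 1/(sqrt(-140909431071/379507)) = 1/(I*sqrt(53476115457461997)/379507) = -I*sqrt(53476115457461997)/140909431071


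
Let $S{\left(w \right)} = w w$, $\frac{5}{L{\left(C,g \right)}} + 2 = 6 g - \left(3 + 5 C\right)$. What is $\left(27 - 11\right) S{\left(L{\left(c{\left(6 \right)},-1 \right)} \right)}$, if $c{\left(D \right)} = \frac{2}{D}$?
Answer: $\frac{900}{361} \approx 2.4931$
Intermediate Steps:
$L{\left(C,g \right)} = \frac{5}{-5 - 5 C + 6 g}$ ($L{\left(C,g \right)} = \frac{5}{-2 - \left(3 - 6 g + 5 C\right)} = \frac{5}{-5 - 5 C + 6 g}$)
$S{\left(w \right)} = w^{2}$
$\left(27 - 11\right) S{\left(L{\left(c{\left(6 \right)},-1 \right)} \right)} = \left(27 - 11\right) \left(\frac{5}{-5 - 5 \cdot \frac{2}{6} + 6 \left(-1\right)}\right)^{2} = 16 \left(\frac{5}{-5 - 5 \cdot 2 \cdot \frac{1}{6} - 6}\right)^{2} = 16 \left(\frac{5}{-5 - \frac{5}{3} - 6}\right)^{2} = 16 \left(\frac{5}{- \frac{38}{3}}\right)^{2} = 16 \left(5 \left(- \frac{3}{38}\right)\right)^{2} = 16 \left(- \frac{15}{38}\right)^{2} = 16 \cdot \frac{225}{1444} = \frac{900}{361}$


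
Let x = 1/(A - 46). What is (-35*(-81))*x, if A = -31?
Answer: -405/11 ≈ -36.818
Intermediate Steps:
x = -1/77 (x = 1/(-31 - 46) = 1/(-77) = -1/77 ≈ -0.012987)
(-35*(-81))*x = -35*(-81)*(-1/77) = 2835*(-1/77) = -405/11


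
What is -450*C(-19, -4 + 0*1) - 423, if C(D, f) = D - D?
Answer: -423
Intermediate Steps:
C(D, f) = 0
-450*C(-19, -4 + 0*1) - 423 = -450*0 - 423 = 0 - 423 = -423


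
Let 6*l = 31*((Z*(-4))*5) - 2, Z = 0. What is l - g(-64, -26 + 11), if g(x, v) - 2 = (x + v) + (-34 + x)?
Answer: 524/3 ≈ 174.67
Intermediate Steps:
g(x, v) = -32 + v + 2*x (g(x, v) = 2 + ((x + v) + (-34 + x)) = 2 + ((v + x) + (-34 + x)) = 2 + (-34 + v + 2*x) = -32 + v + 2*x)
l = -⅓ (l = (31*((0*(-4))*5) - 2)/6 = (31*(0*5) - 2)/6 = (31*0 - 2)/6 = (0 - 2)/6 = (⅙)*(-2) = -⅓ ≈ -0.33333)
l - g(-64, -26 + 11) = -⅓ - (-32 + (-26 + 11) + 2*(-64)) = -⅓ - (-32 - 15 - 128) = -⅓ - 1*(-175) = -⅓ + 175 = 524/3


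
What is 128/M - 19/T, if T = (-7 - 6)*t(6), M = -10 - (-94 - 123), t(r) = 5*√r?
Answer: 128/207 + 19*√6/390 ≈ 0.73769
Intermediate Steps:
M = 207 (M = -10 - 1*(-217) = -10 + 217 = 207)
T = -65*√6 (T = (-7 - 6)*(5*√6) = -65*√6 ≈ -159.22)
128/M - 19/T = 128/207 - 19*(-√6/390) = 128*(1/207) - (-19)*√6/390 = 128/207 + 19*√6/390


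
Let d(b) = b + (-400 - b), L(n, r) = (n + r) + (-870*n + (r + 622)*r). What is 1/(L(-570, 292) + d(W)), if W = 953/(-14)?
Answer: 1/762110 ≈ 1.3121e-6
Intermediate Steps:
W = -953/14 (W = 953*(-1/14) = -953/14 ≈ -68.071)
L(n, r) = r - 869*n + r*(622 + r) (L(n, r) = (n + r) + (-870*n + (622 + r)*r) = (n + r) + (-870*n + r*(622 + r)) = r - 869*n + r*(622 + r))
d(b) = -400
1/(L(-570, 292) + d(W)) = 1/((292**2 - 869*(-570) + 623*292) - 400) = 1/((85264 + 495330 + 181916) - 400) = 1/(762510 - 400) = 1/762110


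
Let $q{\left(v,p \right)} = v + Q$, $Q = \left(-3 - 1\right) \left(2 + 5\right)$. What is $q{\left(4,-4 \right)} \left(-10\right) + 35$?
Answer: $275$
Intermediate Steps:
$Q = -28$ ($Q = \left(-4\right) 7 = -28$)
$q{\left(v,p \right)} = -28 + v$ ($q{\left(v,p \right)} = v - 28 = -28 + v$)
$q{\left(4,-4 \right)} \left(-10\right) + 35 = \left(-28 + 4\right) \left(-10\right) + 35 = \left(-24\right) \left(-10\right) + 35 = 240 + 35 = 275$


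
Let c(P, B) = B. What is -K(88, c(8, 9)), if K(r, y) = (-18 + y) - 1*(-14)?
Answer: -5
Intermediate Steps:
K(r, y) = -4 + y (K(r, y) = (-18 + y) + 14 = -4 + y)
-K(88, c(8, 9)) = -(-4 + 9) = -1*5 = -5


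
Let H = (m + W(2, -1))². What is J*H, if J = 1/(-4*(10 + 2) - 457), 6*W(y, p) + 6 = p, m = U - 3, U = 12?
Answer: -2209/18180 ≈ -0.12151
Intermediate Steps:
m = 9 (m = 12 - 3 = 9)
W(y, p) = -1 + p/6
H = 2209/36 (H = (9 + (-1 + (⅙)*(-1)))² = (9 + (-1 - ⅙))² = (9 - 7/6)² = (47/6)² = 2209/36 ≈ 61.361)
J = -1/505 (J = 1/(-4*12 - 457) = 1/(-48 - 457) = 1/(-505) = -1/505 ≈ -0.0019802)
J*H = -1/505*2209/36 = -2209/18180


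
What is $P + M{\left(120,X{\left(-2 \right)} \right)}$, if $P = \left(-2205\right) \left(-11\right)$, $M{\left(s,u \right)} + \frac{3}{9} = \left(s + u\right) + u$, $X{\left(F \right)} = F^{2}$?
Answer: $\frac{73148}{3} \approx 24383.0$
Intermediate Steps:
$M{\left(s,u \right)} = - \frac{1}{3} + s + 2 u$ ($M{\left(s,u \right)} = - \frac{1}{3} + \left(\left(s + u\right) + u\right) = - \frac{1}{3} + \left(s + 2 u\right) = - \frac{1}{3} + s + 2 u$)
$P = 24255$
$P + M{\left(120,X{\left(-2 \right)} \right)} = 24255 + \left(- \frac{1}{3} + 120 + 2 \left(-2\right)^{2}\right) = 24255 + \left(- \frac{1}{3} + 120 + 2 \cdot 4\right) = 24255 + \left(- \frac{1}{3} + 120 + 8\right) = 24255 + \frac{383}{3} = \frac{73148}{3}$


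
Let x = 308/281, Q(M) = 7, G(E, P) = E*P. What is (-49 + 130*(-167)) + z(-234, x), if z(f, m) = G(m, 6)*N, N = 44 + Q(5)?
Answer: -6020031/281 ≈ -21424.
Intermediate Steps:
x = 308/281 (x = 308*(1/281) = 308/281 ≈ 1.0961)
N = 51 (N = 44 + 7 = 51)
z(f, m) = 306*m (z(f, m) = (m*6)*51 = (6*m)*51 = 306*m)
(-49 + 130*(-167)) + z(-234, x) = (-49 + 130*(-167)) + 306*(308/281) = (-49 - 21710) + 94248/281 = -21759 + 94248/281 = -6020031/281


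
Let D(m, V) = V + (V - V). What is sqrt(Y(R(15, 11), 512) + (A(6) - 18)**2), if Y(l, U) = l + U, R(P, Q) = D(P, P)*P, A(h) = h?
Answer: sqrt(881) ≈ 29.682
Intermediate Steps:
D(m, V) = V (D(m, V) = V + 0 = V)
R(P, Q) = P**2 (R(P, Q) = P*P = P**2)
Y(l, U) = U + l
sqrt(Y(R(15, 11), 512) + (A(6) - 18)**2) = sqrt((512 + 15**2) + (6 - 18)**2) = sqrt((512 + 225) + (-12)**2) = sqrt(737 + 144) = sqrt(881)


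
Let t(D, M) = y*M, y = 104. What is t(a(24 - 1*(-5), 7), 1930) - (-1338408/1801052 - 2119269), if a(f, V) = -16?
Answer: 1044605541709/450263 ≈ 2.3200e+6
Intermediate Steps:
t(D, M) = 104*M
t(a(24 - 1*(-5), 7), 1930) - (-1338408/1801052 - 2119269) = 104*1930 - (-1338408/1801052 - 2119269) = 200720 - (-1338408*1/1801052 - 2119269) = 200720 - (-334602/450263 - 2119269) = 200720 - 1*(-954228752349/450263) = 200720 + 954228752349/450263 = 1044605541709/450263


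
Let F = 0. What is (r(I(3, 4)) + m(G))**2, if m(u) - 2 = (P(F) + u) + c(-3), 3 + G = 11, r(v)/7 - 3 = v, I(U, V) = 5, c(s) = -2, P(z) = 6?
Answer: 4900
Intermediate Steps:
r(v) = 21 + 7*v
G = 8 (G = -3 + 11 = 8)
m(u) = 6 + u (m(u) = 2 + ((6 + u) - 2) = 2 + (4 + u) = 6 + u)
(r(I(3, 4)) + m(G))**2 = ((21 + 7*5) + (6 + 8))**2 = ((21 + 35) + 14)**2 = (56 + 14)**2 = 70**2 = 4900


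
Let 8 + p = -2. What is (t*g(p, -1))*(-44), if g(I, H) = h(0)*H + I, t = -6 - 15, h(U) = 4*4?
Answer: -24024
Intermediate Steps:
h(U) = 16
p = -10 (p = -8 - 2 = -10)
t = -21
g(I, H) = I + 16*H (g(I, H) = 16*H + I = I + 16*H)
(t*g(p, -1))*(-44) = -21*(-10 + 16*(-1))*(-44) = -21*(-10 - 16)*(-44) = -21*(-26)*(-44) = 546*(-44) = -24024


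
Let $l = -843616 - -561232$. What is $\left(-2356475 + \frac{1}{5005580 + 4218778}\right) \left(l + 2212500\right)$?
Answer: $- \frac{6992478615540110614}{1537393} \approx -4.5483 \cdot 10^{12}$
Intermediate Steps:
$l = -282384$ ($l = -843616 + 561232 = -282384$)
$\left(-2356475 + \frac{1}{5005580 + 4218778}\right) \left(l + 2212500\right) = \left(-2356475 + \frac{1}{5005580 + 4218778}\right) \left(-282384 + 2212500\right) = \left(-2356475 + \frac{1}{9224358}\right) 1930116 = \left(- \frac{21736969018049}{9224358}\right) 1930116 = - \frac{6992478615540110614}{1537393}$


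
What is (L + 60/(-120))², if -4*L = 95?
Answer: 9409/16 ≈ 588.06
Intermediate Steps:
L = -95/4 (L = -¼*95 = -95/4 ≈ -23.750)
(L + 60/(-120))² = (-95/4 + 60/(-120))² = (-95/4 + 60*(-1/120))² = (-95/4 - ½)² = (-97/4)² = 9409/16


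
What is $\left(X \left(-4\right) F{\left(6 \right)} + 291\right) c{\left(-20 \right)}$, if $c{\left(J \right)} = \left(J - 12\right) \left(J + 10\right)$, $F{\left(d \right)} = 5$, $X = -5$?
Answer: $125120$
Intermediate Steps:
$c{\left(J \right)} = \left(-12 + J\right) \left(10 + J\right)$
$\left(X \left(-4\right) F{\left(6 \right)} + 291\right) c{\left(-20 \right)} = \left(\left(-5\right) \left(-4\right) 5 + 291\right) \left(-120 + \left(-20\right)^{2} - -40\right) = \left(20 \cdot 5 + 291\right) \left(-120 + 400 + 40\right) = \left(100 + 291\right) 320 = 391 \cdot 320 = 125120$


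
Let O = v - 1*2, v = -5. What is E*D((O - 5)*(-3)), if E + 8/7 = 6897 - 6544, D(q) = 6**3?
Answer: 532008/7 ≈ 76001.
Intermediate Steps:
O = -7 (O = -5 - 1*2 = -5 - 2 = -7)
D(q) = 216
E = 2463/7 (E = -8/7 + (6897 - 6544) = -8/7 + 353 = 2463/7 ≈ 351.86)
E*D((O - 5)*(-3)) = (2463/7)*216 = 532008/7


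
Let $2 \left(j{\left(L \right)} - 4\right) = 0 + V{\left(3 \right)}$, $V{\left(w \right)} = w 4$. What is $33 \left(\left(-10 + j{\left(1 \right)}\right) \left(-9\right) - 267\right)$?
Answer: $-8811$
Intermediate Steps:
$V{\left(w \right)} = 4 w$
$j{\left(L \right)} = 10$ ($j{\left(L \right)} = 4 + \frac{0 + 4 \cdot 3}{2} = 4 + \frac{0 + 12}{2} = 4 + \frac{1}{2} \cdot 12 = 4 + 6 = 10$)
$33 \left(\left(-10 + j{\left(1 \right)}\right) \left(-9\right) - 267\right) = 33 \left(\left(-10 + 10\right) \left(-9\right) - 267\right) = 33 \left(0 \left(-9\right) - 267\right) = 33 \left(0 - 267\right) = 33 \left(-267\right) = -8811$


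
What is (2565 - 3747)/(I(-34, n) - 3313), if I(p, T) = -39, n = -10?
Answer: 591/1676 ≈ 0.35263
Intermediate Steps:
(2565 - 3747)/(I(-34, n) - 3313) = (2565 - 3747)/(-39 - 3313) = -1182/(-3352) = -1182*(-1/3352) = 591/1676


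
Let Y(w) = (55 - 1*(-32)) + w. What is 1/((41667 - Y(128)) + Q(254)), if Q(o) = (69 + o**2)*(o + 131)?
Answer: 1/24906677 ≈ 4.0150e-8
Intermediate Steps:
Q(o) = (69 + o**2)*(131 + o)
Y(w) = 87 + w (Y(w) = (55 + 32) + w = 87 + w)
1/((41667 - Y(128)) + Q(254)) = 1/((41667 - (87 + 128)) + (9039 + 254**3 + 69*254 + 131*254**2)) = 1/((41667 - 1*215) + (9039 + 16387064 + 17526 + 131*64516)) = 1/((41667 - 215) + (9039 + 16387064 + 17526 + 8451596)) = 1/(41452 + 24865225) = 1/24906677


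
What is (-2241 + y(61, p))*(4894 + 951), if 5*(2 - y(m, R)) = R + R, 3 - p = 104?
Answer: -12850817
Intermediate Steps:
p = -101 (p = 3 - 1*104 = 3 - 104 = -101)
y(m, R) = 2 - 2*R/5 (y(m, R) = 2 - (R + R)/5 = 2 - 2*R/5)
(-2241 + y(61, p))*(4894 + 951) = (-2241 + (2 - ⅖*(-101)))*(4894 + 951) = (-2241 + (2 + 202/5))*5845 = (-2241 + 212/5)*5845 = -10993/5*5845 = -12850817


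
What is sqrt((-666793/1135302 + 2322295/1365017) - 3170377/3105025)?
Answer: sqrt(1756316442180766427040499501227762)/137482214820837810 ≈ 0.30483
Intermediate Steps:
sqrt((-666793/1135302 + 2322295/1365017) - 3170377/3105025) = sqrt((-666793*1/1135302 + 2322295*(1/1365017)) - 3170377*1/3105025) = sqrt((-666793/1135302 + 2322295/1365017) - 452911/443575) = sqrt(1726322377609/1549706530134 - 452911/443575) = sqrt(63874314378392101/687411074104189050) = sqrt(1756316442180766427040499501227762)/137482214820837810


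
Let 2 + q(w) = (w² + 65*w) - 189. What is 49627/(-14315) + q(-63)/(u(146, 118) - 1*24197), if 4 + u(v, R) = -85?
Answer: -1200703467/347654090 ≈ -3.4537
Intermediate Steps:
u(v, R) = -89 (u(v, R) = -4 - 85 = -89)
q(w) = -191 + w² + 65*w (q(w) = -2 + ((w² + 65*w) - 189) = -2 + (-189 + w² + 65*w) = -191 + w² + 65*w)
49627/(-14315) + q(-63)/(u(146, 118) - 1*24197) = 49627/(-14315) + (-191 + (-63)² + 65*(-63))/(-89 - 1*24197) = 49627*(-1/14315) + (-191 + 3969 - 4095)/(-89 - 24197) = -49627/14315 - 317/(-24286) = -49627/14315 - 317*(-1/24286) = -49627/14315 + 317/24286 = -1200703467/347654090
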